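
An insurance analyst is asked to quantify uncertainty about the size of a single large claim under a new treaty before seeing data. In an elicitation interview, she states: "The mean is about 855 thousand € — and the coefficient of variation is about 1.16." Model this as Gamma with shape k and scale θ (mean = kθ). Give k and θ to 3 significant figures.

k ≈ 0.743, θ ≈ 1150

For Gamma(k, scale θ): mean = kθ, variance = kθ², so CV = 1/√k.
CV = 1.16, hence k = 1/CV² = 0.743.
Then θ = mean/k = 855/0.743 = 1150.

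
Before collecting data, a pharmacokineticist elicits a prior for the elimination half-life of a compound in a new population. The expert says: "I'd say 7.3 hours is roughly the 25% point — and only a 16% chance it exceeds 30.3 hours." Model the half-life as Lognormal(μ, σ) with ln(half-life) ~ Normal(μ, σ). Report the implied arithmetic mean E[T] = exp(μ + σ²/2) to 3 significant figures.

If T ~ Lognormal(μ,σ) then ln T ~ Normal(μ,σ), so the p-quantile of ln T is μ + z_p·σ.
ln(7.3) = 1.988 and ln(30.3) = 3.411; z_{0.25} = -0.6745, z_{0.84} = 0.9945.
σ = (3.411 − 1.988)/(0.9945 − (-0.6745)) = 0.853.
μ = 1.988 − (-0.6745)·0.853 = 2.563.
E[T] = exp(μ + σ²/2) = exp(2.563 + 0.3636) = 18.7 hours.

E[T] ≈ 18.7 hours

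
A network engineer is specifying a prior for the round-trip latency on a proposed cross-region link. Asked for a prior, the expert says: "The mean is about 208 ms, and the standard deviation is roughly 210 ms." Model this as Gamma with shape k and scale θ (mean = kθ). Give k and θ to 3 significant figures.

For Gamma(k, scale θ): mean = kθ, variance = kθ², so CV = 1/√k.
CV = SD/mean = 210/208 = 1.01, hence k = 1/CV² = 0.981.
Then θ = mean/k = 208/0.981 = 212.

k ≈ 0.981, θ ≈ 212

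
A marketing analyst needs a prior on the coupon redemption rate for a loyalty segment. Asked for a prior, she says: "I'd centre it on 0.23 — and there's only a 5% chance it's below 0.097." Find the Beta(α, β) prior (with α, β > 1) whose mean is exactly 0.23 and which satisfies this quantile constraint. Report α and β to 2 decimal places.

With mean 0.23 fixed, write α = 0.23s, β = 0.77s where s = α+β.
Need P(θ < 0.097) = 0.05 under Beta(0.23s, 0.77s). Normal approximation: (q−m)/√(m(1−m)/s) ≈ z_{0.05} = -1.64, so s ≈ 0.23·0.77·(-1.64)²/(0.097−0.23)² = 27.1.
At s = 27.1: P(θ<0.097) ≈ 0.027. Adjusting to match 0.05 gives s ≈ 20.50.
So α = 0.23·20.50 ≈ 4.71, β = 0.77·20.50 ≈ 15.78.

α ≈ 4.71, β ≈ 15.78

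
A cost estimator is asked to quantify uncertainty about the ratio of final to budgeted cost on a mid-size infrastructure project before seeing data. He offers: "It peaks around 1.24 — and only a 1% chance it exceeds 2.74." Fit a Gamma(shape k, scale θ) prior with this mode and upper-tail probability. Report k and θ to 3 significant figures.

Gamma(k,θ) with k>1 has mode (k−1)θ, so θ = 1.24/(k−1).
Need P(X < 2.74) = 0.99 with θ tied to k this way. Start at k = 2, θ = 1.24: P(X<2.74) ≈ 0.648.
Too low — raise k to concentrate. Iterating converges to k ≈ 8.66.
Then θ = 1.24/(8.66−1) ≈ 0.162.

k ≈ 8.66, θ ≈ 0.162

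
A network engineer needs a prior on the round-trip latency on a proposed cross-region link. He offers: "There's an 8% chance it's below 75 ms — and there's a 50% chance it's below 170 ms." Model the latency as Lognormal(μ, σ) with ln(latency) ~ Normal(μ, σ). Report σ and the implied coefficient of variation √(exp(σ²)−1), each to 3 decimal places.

If T ~ Lognormal(μ,σ) then ln T ~ Normal(μ,σ), so the p-quantile of ln T is μ + z_p·σ.
ln(75) = 4.317 and ln(170) = 5.136; z_{0.08} = -1.405, z_{0.5} = 0.
σ = (5.136 − 4.317)/(0 − (-1.405)) = 0.582.
μ = 4.317 − (-1.405)·0.582 = 5.136.
CV = √(exp(σ²)−1) = √(exp(0.3392)−1) = 0.635.

σ ≈ 0.582, CV ≈ 0.635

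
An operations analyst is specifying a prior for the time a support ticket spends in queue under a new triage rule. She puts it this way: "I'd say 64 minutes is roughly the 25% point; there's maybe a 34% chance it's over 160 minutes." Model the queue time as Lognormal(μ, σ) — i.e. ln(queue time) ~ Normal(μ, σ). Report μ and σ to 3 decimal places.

If T ~ Lognormal(μ,σ) then ln T ~ Normal(μ,σ), so the p-quantile of ln T is μ + z_p·σ.
ln(64) = 4.159 and ln(160) = 5.075; z_{0.25} = -0.6745, z_{0.66} = 0.4125.
σ = (5.075 − 4.159)/(0.4125 − (-0.6745)) = 0.843.
μ = 4.159 − (-0.6745)·0.843 = 4.727.

μ ≈ 4.727, σ ≈ 0.843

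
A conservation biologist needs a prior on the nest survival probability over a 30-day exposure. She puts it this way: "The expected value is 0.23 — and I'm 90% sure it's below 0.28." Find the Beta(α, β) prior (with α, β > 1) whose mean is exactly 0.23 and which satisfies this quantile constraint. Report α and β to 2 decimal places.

With mean 0.23 fixed, write α = 0.23s, β = 0.77s where s = α+β.
Need P(θ < 0.28) = 0.9 under Beta(0.23s, 0.77s). Normal approximation: (q−m)/√(m(1−m)/s) ≈ z_{0.9} = 1.28, so s ≈ 0.23·0.77·(1.28)²/(0.28−0.23)² = 116.3.
At s = 116.3: P(θ<0.28) ≈ 0.897. Adjusting to match 0.9 gives s ≈ 120.19.
So α = 0.23·120.19 ≈ 27.64, β = 0.77·120.19 ≈ 92.55.

α ≈ 27.64, β ≈ 92.55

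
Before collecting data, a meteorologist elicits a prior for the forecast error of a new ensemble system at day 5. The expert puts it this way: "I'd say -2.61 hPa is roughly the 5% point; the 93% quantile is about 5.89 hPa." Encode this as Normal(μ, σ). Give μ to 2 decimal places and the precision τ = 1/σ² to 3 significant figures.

For Normal(μ,σ), the p-quantile is μ + z_p·σ. Here z_{0.05} = -1.645, z_{0.93} = 1.476.
So -2.61 = μ − 1.645σ and 5.89 = μ + 1.476σ.
Subtracting: σ = (5.89 − -2.61)/(1.476 − (-1.645)) = 2.72.
Then μ = -2.61 − (-1.645)·2.72 = 1.87.
Precision τ = 1/σ² = 1/2.724² = 0.135.

μ = 1.87, τ = 0.135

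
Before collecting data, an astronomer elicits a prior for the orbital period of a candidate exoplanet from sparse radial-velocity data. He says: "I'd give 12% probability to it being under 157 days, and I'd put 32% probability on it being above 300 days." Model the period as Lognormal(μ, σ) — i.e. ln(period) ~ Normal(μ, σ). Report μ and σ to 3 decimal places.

If T ~ Lognormal(μ,σ) then ln T ~ Normal(μ,σ), so the p-quantile of ln T is μ + z_p·σ.
ln(157) = 5.056 and ln(300) = 5.704; z_{0.12} = -1.175, z_{0.68} = 0.4677.
σ = (5.704 − 5.056)/(0.4677 − (-1.175)) = 0.394.
μ = 5.056 − (-1.175)·0.394 = 5.519.

μ ≈ 5.519, σ ≈ 0.394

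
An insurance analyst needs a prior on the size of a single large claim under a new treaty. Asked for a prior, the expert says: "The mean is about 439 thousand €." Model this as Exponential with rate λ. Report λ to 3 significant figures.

Exponential mean = 1/λ, so λ = 1/439.0 = 0.00228.

λ ≈ 0.00228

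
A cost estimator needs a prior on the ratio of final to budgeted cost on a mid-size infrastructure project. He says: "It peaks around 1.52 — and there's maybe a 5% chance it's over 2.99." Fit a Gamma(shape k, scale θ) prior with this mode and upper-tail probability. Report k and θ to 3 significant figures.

k ≈ 7.06, θ ≈ 0.251

Gamma(k,θ) with k>1 has mode (k−1)θ, so θ = 1.52/(k−1).
Need P(X < 2.99) = 0.95 with θ tied to k this way. Start at k = 2, θ = 1.52: P(X<2.99) ≈ 0.585.
Too low — raise k to concentrate. Iterating converges to k ≈ 7.06.
Then θ = 1.52/(7.06−1) ≈ 0.251.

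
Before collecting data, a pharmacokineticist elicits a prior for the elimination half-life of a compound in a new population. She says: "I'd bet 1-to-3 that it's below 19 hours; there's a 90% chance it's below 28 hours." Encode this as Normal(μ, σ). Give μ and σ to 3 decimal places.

μ = 22.103, σ = 4.601

For Normal(μ,σ), the p-quantile is μ + z_p·σ. Here z_{0.25} = -0.6745, z_{0.9} = 1.282.
So 19 = μ − 0.6745σ and 28 = μ + 1.282σ.
Subtracting: σ = (28 − 19)/(1.282 − (-0.6745)) = 4.601.
Then μ = 19 − (-0.6745)·4.601 = 22.103.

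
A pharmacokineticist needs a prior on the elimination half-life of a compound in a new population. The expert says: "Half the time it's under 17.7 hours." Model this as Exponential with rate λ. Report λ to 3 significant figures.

λ ≈ 0.0392

Exponential median = ln 2 / λ, so λ = ln 2 / 17.7 = 0.0392.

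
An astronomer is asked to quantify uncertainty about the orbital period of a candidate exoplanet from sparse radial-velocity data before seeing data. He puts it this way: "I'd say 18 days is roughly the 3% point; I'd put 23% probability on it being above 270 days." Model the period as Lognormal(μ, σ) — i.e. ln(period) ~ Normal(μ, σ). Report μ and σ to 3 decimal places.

If T ~ Lognormal(μ,σ) then ln T ~ Normal(μ,σ), so the p-quantile of ln T is μ + z_p·σ.
ln(18) = 2.89 and ln(270) = 5.598; z_{0.03} = -1.881, z_{0.77} = 0.7388.
σ = (5.598 − 2.89)/(0.7388 − (-1.881)) = 1.034.
μ = 2.89 − (-1.881)·1.034 = 4.835.

μ ≈ 4.835, σ ≈ 1.034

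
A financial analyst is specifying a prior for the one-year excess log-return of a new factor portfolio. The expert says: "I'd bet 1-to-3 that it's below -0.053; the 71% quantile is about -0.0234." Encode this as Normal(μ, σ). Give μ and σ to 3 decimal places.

For Normal(μ,σ), the p-quantile is μ + z_p·σ. Here z_{0.25} = -0.6745, z_{0.71} = 0.5534.
So -0.053 = μ − 0.6745σ and -0.0234 = μ + 0.5534σ.
Subtracting: σ = (-0.0234 − -0.053)/(0.5534 − (-0.6745)) = 0.024.
Then μ = -0.053 − (-0.6745)·0.024 = -0.037.

μ = -0.037, σ = 0.024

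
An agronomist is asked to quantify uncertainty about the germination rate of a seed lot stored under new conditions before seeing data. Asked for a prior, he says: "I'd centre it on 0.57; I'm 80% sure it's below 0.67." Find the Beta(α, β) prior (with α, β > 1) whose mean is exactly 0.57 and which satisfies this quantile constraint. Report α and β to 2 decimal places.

With mean 0.57 fixed, write α = 0.57s, β = 0.43s where s = α+β.
Need P(θ < 0.67) = 0.8 under Beta(0.57s, 0.43s). Normal approximation: (q−m)/√(m(1−m)/s) ≈ z_{0.8} = 0.842, so s ≈ 0.57·0.43·(0.842)²/(0.67−0.57)² = 17.4.
At s = 17.4: P(θ<0.67) ≈ 0.797. Adjusting to match 0.8 gives s ≈ 17.72.
So α = 0.57·17.72 ≈ 10.10, β = 0.43·17.72 ≈ 7.62.

α ≈ 10.10, β ≈ 7.62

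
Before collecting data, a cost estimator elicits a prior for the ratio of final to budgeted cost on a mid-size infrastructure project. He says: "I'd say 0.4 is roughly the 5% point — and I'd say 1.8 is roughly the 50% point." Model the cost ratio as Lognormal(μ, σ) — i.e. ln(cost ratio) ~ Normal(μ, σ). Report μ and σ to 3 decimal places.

If T ~ Lognormal(μ,σ) then ln T ~ Normal(μ,σ), so the p-quantile of ln T is μ + z_p·σ.
ln(0.4) = -0.9163 and ln(1.8) = 0.5878; z_{0.05} = -1.645, z_{0.5} = 0.
σ = (0.5878 − -0.9163)/(0 − (-1.645)) = 0.914.
μ = -0.9163 − (-1.645)·0.914 = 0.588.

μ ≈ 0.588, σ ≈ 0.914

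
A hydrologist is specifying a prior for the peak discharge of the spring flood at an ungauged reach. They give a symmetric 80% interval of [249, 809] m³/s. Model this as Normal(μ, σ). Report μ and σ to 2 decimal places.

A symmetric 80% interval runs μ ± z·σ with z = 1.282.
Half-width = 280, so σ = 280/1.282 = 218.49.
μ is the interval midpoint, 529.00.

μ = 529.00, σ = 218.49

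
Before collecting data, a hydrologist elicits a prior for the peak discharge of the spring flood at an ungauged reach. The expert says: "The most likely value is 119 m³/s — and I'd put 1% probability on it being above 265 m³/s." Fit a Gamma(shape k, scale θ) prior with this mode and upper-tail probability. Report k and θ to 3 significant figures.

Gamma(k,θ) with k>1 has mode (k−1)θ, so θ = 119/(k−1).
Need P(X < 265) = 0.99 with θ tied to k this way. Start at k = 2, θ = 119: P(X<265) ≈ 0.652.
Too low — raise k to concentrate. Iterating converges to k ≈ 8.5.
Then θ = 119/(8.5−1) ≈ 15.9.

k ≈ 8.5, θ ≈ 15.9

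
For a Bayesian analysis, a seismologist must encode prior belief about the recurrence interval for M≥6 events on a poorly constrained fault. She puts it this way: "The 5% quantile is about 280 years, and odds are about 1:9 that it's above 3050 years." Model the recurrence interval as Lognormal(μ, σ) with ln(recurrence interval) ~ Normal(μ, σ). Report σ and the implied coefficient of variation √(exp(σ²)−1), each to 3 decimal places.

If T ~ Lognormal(μ,σ) then ln T ~ Normal(μ,σ), so the p-quantile of ln T is μ + z_p·σ.
ln(280) = 5.635 and ln(3050) = 8.023; z_{0.05} = -1.645, z_{0.9} = 1.282.
σ = (8.023 − 5.635)/(1.282 − (-1.645)) = 0.816.
μ = 5.635 − (-1.645)·0.816 = 6.977.
CV = √(exp(σ²)−1) = √(exp(0.6659)−1) = 0.973.

σ ≈ 0.816, CV ≈ 0.973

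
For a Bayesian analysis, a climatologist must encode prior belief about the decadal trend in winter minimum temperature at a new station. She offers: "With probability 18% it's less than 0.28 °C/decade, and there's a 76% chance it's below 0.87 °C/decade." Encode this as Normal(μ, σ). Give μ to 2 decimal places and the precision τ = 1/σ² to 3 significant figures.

The p-quantile of Normal(μ,σ) is μ + z_p·σ, with z_{0.18} = -0.9154 and z_{0.76} = 0.7063.
Eliminate σ: μ = (z₂·x₁ − z₁·x₂)/(z₂ − z₁) = (0.7063·0.28 − (-0.9154)·0.87)/1.622 = 0.61.
Then σ = (x₂ − x₁)/(z₂ − z₁) = (0.87 − 0.28)/1.622 = 0.36.
Precision τ = 1/σ² = 1/0.3638² = 7.55.

μ = 0.61, τ = 7.55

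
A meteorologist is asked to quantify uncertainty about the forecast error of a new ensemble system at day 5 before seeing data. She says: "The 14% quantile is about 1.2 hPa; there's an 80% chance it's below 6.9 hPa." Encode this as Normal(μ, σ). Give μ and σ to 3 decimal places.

For Normal(μ,σ), the p-quantile is μ + z_p·σ. Here z_{0.14} = -1.08, z_{0.8} = 0.8416.
So 1.2 = μ − 1.08σ and 6.9 = μ + 0.8416σ.
Subtracting: σ = (6.9 − 1.2)/(0.8416 − (-1.08)) = 2.966.
Then μ = 1.2 − (-1.08)·2.966 = 4.404.

μ = 4.404, σ = 2.966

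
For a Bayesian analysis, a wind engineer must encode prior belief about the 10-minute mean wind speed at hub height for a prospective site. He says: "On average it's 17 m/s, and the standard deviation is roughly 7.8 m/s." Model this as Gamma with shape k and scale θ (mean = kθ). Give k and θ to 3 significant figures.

For Gamma(k, scale θ): mean = kθ, variance = kθ², so CV = 1/√k.
CV = SD/mean = 7.8/17 = 0.4588, hence k = 1/CV² = 4.75.
Then θ = mean/k = 17/4.75 = 3.58.

k ≈ 4.75, θ ≈ 3.58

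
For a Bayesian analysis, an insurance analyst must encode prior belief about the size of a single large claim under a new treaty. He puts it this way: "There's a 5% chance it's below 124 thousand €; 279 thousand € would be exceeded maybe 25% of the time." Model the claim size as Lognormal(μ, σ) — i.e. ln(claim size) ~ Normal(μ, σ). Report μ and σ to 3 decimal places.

μ ≈ 5.395, σ ≈ 0.350

If T ~ Lognormal(μ,σ) then ln T ~ Normal(μ,σ), so the p-quantile of ln T is μ + z_p·σ.
ln(124) = 4.82 and ln(279) = 5.631; z_{0.05} = -1.645, z_{0.75} = 0.6745.
σ = (5.631 − 4.82)/(0.6745 − (-1.645)) = 0.350.
μ = 4.82 − (-1.645)·0.350 = 5.395.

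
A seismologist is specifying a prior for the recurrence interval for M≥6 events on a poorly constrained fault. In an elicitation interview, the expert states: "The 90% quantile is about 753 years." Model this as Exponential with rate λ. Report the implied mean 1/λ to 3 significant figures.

P(T < 753.0) = 1 − e^(−λ·753.0) = 0.9, so λ = −ln(1−0.9)/753.0 = −ln(0.1)/753.0 = 0.00306.
Mean = 1/λ = 327 years.

mean ≈ 327 years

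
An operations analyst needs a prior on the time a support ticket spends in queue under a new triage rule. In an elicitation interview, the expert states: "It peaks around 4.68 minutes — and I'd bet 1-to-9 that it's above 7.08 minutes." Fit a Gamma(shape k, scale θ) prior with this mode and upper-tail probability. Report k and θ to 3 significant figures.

Gamma(k,θ) with k>1 has mode (k−1)θ, so θ = 4.68/(k−1).
Need P(X < 7.08) = 0.9 with θ tied to k this way. Start at k = 2, θ = 4.68: P(X<7.08) ≈ 0.446.
Too low — raise k to concentrate. Iterating converges to k ≈ 11.9.
Then θ = 4.68/(11.9−1) ≈ 0.431.

k ≈ 11.9, θ ≈ 0.431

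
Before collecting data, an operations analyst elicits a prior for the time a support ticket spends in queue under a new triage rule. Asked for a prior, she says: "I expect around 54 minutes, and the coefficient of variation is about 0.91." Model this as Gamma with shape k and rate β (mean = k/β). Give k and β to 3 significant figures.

For Gamma(k, rate β): mean = k/β, variance = k/β², so CV = 1/√k.
CV = 0.91, hence k = 1/CV² = 1.21.
Then β = k/mean = 1.21/54 = 0.0224.

k ≈ 1.21, β ≈ 0.0224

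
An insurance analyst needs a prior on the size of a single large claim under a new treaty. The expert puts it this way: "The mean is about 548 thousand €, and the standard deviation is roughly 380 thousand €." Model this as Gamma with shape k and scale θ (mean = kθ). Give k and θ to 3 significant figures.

For Gamma(k, scale θ): mean = kθ, variance = kθ², so CV = 1/√k.
CV = SD/mean = 380/548 = 0.6934, hence k = 1/CV² = 2.08.
Then θ = mean/k = 548/2.08 = 264.

k ≈ 2.08, θ ≈ 264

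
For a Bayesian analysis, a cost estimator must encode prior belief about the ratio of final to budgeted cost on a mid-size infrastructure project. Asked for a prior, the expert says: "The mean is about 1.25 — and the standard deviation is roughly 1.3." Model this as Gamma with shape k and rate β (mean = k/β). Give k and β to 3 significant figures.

k ≈ 0.925, β ≈ 0.74

For Gamma(k, rate β): mean = k/β, variance = k/β², so CV = 1/√k.
CV = SD/mean = 1.3/1.25 = 1.04, hence k = 1/CV² = 0.925.
Then β = k/mean = 0.925/1.25 = 0.74.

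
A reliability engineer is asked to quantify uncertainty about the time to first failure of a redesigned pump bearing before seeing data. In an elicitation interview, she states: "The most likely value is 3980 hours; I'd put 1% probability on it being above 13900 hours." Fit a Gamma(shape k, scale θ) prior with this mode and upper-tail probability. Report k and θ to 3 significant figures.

k ≈ 3.77, θ ≈ 1440

Gamma(k,θ) with k>1 has mode (k−1)θ, so θ = 3980/(k−1).
Need P(X < 13900) = 0.99 with θ tied to k this way. Start at k = 2, θ = 3980: P(X<13900) ≈ 0.863.
Too low — raise k to concentrate. Iterating converges to k ≈ 3.77.
Then θ = 3980/(3.77−1) ≈ 1440.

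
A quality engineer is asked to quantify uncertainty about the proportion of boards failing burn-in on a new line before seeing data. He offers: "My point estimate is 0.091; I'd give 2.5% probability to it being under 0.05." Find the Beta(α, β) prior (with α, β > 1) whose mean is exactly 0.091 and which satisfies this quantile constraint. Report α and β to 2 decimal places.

With mean 0.091 fixed, write α = 0.091s, β = 0.909s where s = α+β.
Need P(θ < 0.05) = 0.025 under Beta(0.091s, 0.909s). Normal approximation: (q−m)/√(m(1−m)/s) ≈ z_{0.025} = -1.96, so s ≈ 0.091·0.909·(-1.96)²/(0.05−0.091)² = 189.0.
At s = 189.0: P(θ<0.05) ≈ 0.012. Adjusting to match 0.025 gives s ≈ 145.32.
So α = 0.091·145.32 ≈ 13.22, β = 0.909·145.32 ≈ 132.10.

α ≈ 13.22, β ≈ 132.10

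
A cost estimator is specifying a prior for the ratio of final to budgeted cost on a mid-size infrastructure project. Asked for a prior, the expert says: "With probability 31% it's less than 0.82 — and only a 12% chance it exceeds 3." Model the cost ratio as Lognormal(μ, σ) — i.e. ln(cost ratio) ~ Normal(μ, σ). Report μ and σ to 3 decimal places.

μ ≈ 0.186, σ ≈ 0.776

If T ~ Lognormal(μ,σ) then ln T ~ Normal(μ,σ), so the p-quantile of ln T is μ + z_p·σ.
ln(0.82) = -0.1985 and ln(3) = 1.099; z_{0.31} = -0.4959, z_{0.88} = 1.175.
σ = (1.099 − -0.1985)/(1.175 − (-0.4959)) = 0.776.
μ = -0.1985 − (-0.4959)·0.776 = 0.186.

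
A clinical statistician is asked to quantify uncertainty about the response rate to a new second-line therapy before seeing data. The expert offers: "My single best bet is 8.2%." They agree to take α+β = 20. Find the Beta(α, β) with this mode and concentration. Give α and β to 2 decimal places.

For α,β > 1 the Beta mode is (α−1)/(α+β−2). With α+β = 20, the mode is (α−1)/18.
Set (α−1)/18 = 0.082 → α = 1 + 0.082·18 = 2.48.
β = 20 − α = 17.52.

α = 2.48, β = 17.52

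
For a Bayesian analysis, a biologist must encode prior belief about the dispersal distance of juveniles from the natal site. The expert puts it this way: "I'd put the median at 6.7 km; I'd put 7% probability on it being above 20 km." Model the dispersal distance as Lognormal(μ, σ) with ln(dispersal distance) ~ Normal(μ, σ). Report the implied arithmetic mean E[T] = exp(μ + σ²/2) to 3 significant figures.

E[T] ≈ 8.82 km

If T ~ Lognormal(μ,σ) then ln T ~ Normal(μ,σ), so the p-quantile of ln T is μ + z_p·σ.
ln(6.7) = 1.902 and ln(20) = 2.996; z_{0.5} = 0, z_{0.93} = 1.476.
σ = (2.996 − 1.902)/(1.476 − (0)) = 0.741.
μ = 1.902 − (0)·0.741 = 1.902.
E[T] = exp(μ + σ²/2) = exp(1.902 + 0.2746) = 8.82 km.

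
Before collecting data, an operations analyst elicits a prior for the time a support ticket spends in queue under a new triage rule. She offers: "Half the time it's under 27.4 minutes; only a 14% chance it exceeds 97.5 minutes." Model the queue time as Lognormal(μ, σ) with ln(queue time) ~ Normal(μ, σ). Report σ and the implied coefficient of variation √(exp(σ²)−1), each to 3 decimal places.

If T ~ Lognormal(μ,σ) then ln T ~ Normal(μ,σ), so the p-quantile of ln T is μ + z_p·σ.
ln(27.4) = 3.311 and ln(97.5) = 4.58; z_{0.5} = 0, z_{0.86} = 1.08.
σ = (4.58 − 3.311)/(1.08 − (0)) = 1.175.
μ = 3.311 − (0)·1.175 = 3.311.
CV = √(exp(σ²)−1) = √(exp(1.3805)−1) = 1.725.

σ ≈ 1.175, CV ≈ 1.725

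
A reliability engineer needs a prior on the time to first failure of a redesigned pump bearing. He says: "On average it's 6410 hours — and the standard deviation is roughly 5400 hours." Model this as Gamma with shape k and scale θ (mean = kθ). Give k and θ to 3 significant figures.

For Gamma(k, scale θ): mean = kθ, variance = kθ², so CV = 1/√k.
CV = SD/mean = 5400/6410 = 0.8424, hence k = 1/CV² = 1.41.
Then θ = mean/k = 6410/1.41 = 4550.

k ≈ 1.41, θ ≈ 4550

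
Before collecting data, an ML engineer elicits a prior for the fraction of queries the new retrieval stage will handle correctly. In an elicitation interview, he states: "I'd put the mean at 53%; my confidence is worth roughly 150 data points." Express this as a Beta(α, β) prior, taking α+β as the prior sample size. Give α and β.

α = 79.5, β = 70.5

Under the effective-sample-size interpretation, Beta(α, β) has prior mean α/(α+β) and prior sample size α+β.
So α+β = 150 and α/(α+β) = 0.53, giving α = 0.53·150 = 79.5 and β = 150 − 79.5 = 70.5.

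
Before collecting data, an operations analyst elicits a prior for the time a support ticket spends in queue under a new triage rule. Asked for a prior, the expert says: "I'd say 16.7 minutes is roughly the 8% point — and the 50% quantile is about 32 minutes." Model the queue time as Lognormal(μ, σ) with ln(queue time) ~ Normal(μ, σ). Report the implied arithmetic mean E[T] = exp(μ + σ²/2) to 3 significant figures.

If T ~ Lognormal(μ,σ) then ln T ~ Normal(μ,σ), so the p-quantile of ln T is μ + z_p·σ.
ln(16.7) = 2.815 and ln(32) = 3.466; z_{0.08} = -1.405, z_{0.5} = 0.
σ = (3.466 − 2.815)/(0 − (-1.405)) = 0.463.
μ = 2.815 − (-1.405)·0.463 = 3.466.
E[T] = exp(μ + σ²/2) = exp(3.466 + 0.1071) = 35.6 minutes.

E[T] ≈ 35.6 minutes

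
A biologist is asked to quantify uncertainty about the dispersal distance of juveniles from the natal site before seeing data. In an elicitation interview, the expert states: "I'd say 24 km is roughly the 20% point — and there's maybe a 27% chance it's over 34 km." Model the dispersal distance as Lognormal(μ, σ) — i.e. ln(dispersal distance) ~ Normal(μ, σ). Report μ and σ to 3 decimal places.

If T ~ Lognormal(μ,σ) then ln T ~ Normal(μ,σ), so the p-quantile of ln T is μ + z_p·σ.
ln(24) = 3.178 and ln(34) = 3.526; z_{0.2} = -0.8416, z_{0.73} = 0.6128.
σ = (3.526 − 3.178)/(0.6128 − (-0.8416)) = 0.239.
μ = 3.178 − (-0.8416)·0.239 = 3.380.

μ ≈ 3.380, σ ≈ 0.239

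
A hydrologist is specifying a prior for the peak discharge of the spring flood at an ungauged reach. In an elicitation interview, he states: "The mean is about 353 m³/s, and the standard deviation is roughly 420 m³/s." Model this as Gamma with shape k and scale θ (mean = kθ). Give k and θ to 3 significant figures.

k ≈ 0.706, θ ≈ 500

For Gamma(k, scale θ): mean = kθ, variance = kθ², so CV = 1/√k.
CV = SD/mean = 420/353 = 1.19, hence k = 1/CV² = 0.706.
Then θ = mean/k = 353/0.706 = 500.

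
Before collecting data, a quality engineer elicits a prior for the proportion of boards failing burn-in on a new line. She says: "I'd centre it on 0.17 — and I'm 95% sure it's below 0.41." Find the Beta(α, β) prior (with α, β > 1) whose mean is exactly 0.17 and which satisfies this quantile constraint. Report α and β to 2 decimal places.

With mean 0.17 fixed, write α = 0.17s, β = 0.83s where s = α+β.
Need P(θ < 0.41) = 0.95 under Beta(0.17s, 0.83s). Normal approximation: (q−m)/√(m(1−m)/s) ≈ z_{0.95} = 1.64, so s ≈ 0.17·0.83·(1.64)²/(0.41−0.17)² = 6.6.
At s = 6.6: P(θ<0.41) ≈ 0.933. Adjusting to match 0.95 gives s ≈ 8.39.
So α = 0.17·8.39 ≈ 1.43, β = 0.83·8.39 ≈ 6.96.

α ≈ 1.43, β ≈ 6.96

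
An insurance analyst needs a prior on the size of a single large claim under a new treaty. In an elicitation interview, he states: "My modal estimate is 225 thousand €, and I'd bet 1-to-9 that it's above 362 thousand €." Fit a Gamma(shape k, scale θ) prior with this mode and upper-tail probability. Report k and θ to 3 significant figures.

Gamma(k,θ) with k>1 has mode (k−1)θ, so θ = 225/(k−1).
Need P(X < 362) = 0.9 with θ tied to k this way. Start at k = 2, θ = 225: P(X<362) ≈ 0.478.
Too low — raise k to concentrate. Iterating converges to k ≈ 9.31.
Then θ = 225/(9.31−1) ≈ 27.1.

k ≈ 9.31, θ ≈ 27.1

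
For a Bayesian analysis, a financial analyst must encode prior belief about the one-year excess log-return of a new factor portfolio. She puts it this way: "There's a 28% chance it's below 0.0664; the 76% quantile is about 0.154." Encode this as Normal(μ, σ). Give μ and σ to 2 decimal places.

The p-quantile of Normal(μ,σ) is μ + z_p·σ, with z_{0.28} = -0.5828 and z_{0.76} = 0.7063.
Eliminate σ: μ = (z₂·x₁ − z₁·x₂)/(z₂ − z₁) = (0.7063·0.0664 − (-0.5828)·0.154)/1.289 = 0.11.
Then σ = (x₂ − x₁)/(z₂ − z₁) = (0.154 − 0.0664)/1.289 = 0.07.

μ = 0.11, σ = 0.07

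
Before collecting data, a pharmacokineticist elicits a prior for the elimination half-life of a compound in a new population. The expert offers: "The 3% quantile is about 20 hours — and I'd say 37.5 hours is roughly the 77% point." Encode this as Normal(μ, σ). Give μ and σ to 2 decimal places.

The p-quantile of Normal(μ,σ) is μ + z_p·σ, with z_{0.03} = -1.881 and z_{0.77} = 0.7388.
Eliminate σ: μ = (z₂·x₁ − z₁·x₂)/(z₂ − z₁) = (0.7388·20 − (-1.881)·37.5)/2.62 = 32.56.
Then σ = (x₂ − x₁)/(z₂ − z₁) = (37.5 − 20)/2.62 = 6.68.

μ = 32.56, σ = 6.68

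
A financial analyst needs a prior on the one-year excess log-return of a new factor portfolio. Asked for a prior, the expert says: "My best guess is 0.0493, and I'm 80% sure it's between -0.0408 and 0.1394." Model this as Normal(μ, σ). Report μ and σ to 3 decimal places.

μ = 0.049, σ = 0.070

A symmetric 80% interval runs μ ± z·σ with z = 1.282.
Half-width = 0.0901, so σ = 0.0901/1.282 = 0.070.
μ is the stated best guess, 0.049.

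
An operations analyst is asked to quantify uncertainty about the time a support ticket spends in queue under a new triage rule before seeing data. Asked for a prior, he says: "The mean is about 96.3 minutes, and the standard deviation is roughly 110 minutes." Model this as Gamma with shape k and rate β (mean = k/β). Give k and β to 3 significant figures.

k ≈ 0.766, β ≈ 0.00796

For Gamma(k, rate β): mean = k/β, variance = k/β², so CV = 1/√k.
CV = SD/mean = 110/96.3 = 1.142, hence k = 1/CV² = 0.766.
Then β = k/mean = 0.766/96.3 = 0.00796.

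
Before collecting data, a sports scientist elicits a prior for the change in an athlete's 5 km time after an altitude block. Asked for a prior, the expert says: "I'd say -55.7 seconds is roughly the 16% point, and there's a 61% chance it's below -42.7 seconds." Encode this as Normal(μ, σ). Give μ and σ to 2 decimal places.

μ = -45.55, σ = 10.21

The p-quantile of Normal(μ,σ) is μ + z_p·σ, with z_{0.16} = -0.9945 and z_{0.61} = 0.2793.
Eliminate σ: μ = (z₂·x₁ − z₁·x₂)/(z₂ − z₁) = (0.2793·-55.7 − (-0.9945)·-42.7)/1.274 = -45.55.
Then σ = (x₂ − x₁)/(z₂ − z₁) = (-42.7 − -55.7)/1.274 = 10.21.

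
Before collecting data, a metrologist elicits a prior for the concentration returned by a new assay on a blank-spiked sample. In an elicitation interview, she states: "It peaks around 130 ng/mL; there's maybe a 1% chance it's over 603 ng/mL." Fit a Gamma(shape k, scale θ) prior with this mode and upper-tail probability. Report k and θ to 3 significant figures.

Gamma(k,θ) with k>1 has mode (k−1)θ, so θ = 130/(k−1).
Need P(X < 603) = 0.99 with θ tied to k this way. Start at k = 2, θ = 130: P(X<603) ≈ 0.945.
Too low — raise k to concentrate. Iterating converges to k ≈ 2.7.
Then θ = 130/(2.7−1) ≈ 76.4.

k ≈ 2.7, θ ≈ 76.4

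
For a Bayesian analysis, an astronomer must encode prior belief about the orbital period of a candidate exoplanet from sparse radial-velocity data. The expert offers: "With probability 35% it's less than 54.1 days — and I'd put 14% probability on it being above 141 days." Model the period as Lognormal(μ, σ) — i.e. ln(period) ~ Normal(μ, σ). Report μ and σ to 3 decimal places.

If T ~ Lognormal(μ,σ) then ln T ~ Normal(μ,σ), so the p-quantile of ln T is μ + z_p·σ.
ln(54.1) = 3.991 and ln(141) = 4.949; z_{0.35} = -0.3853, z_{0.86} = 1.08.
σ = (4.949 − 3.991)/(1.08 − (-0.3853)) = 0.654.
μ = 3.991 − (-0.3853)·0.654 = 4.243.

μ ≈ 4.243, σ ≈ 0.654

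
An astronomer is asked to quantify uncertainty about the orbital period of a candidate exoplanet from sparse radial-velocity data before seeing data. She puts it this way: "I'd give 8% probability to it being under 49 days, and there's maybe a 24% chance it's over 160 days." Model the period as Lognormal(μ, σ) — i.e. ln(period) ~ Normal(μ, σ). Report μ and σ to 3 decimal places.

If T ~ Lognormal(μ,σ) then ln T ~ Normal(μ,σ), so the p-quantile of ln T is μ + z_p·σ.
ln(49) = 3.892 and ln(160) = 5.075; z_{0.08} = -1.405, z_{0.76} = 0.7063.
σ = (5.075 − 3.892)/(0.7063 − (-1.405)) = 0.560.
μ = 3.892 − (-1.405)·0.560 = 4.679.

μ ≈ 4.679, σ ≈ 0.560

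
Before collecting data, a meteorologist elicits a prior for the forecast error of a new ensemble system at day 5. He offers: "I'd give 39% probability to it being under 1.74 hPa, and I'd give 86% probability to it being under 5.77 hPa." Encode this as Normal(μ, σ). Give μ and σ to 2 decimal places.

For Normal(μ,σ), the p-quantile is μ + z_p·σ. Here z_{0.39} = -0.2793, z_{0.86} = 1.08.
So 1.74 = μ − 0.2793σ and 5.77 = μ + 1.08σ.
Subtracting: σ = (5.77 − 1.74)/(1.08 − (-0.2793)) = 2.96.
Then μ = 1.74 − (-0.2793)·2.96 = 2.57.

μ = 2.57, σ = 2.96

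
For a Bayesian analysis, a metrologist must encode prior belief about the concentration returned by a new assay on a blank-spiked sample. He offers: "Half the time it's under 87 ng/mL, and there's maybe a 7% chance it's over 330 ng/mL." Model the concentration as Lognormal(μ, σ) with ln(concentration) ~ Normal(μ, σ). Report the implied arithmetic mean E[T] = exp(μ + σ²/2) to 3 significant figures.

E[T] ≈ 131 ng/mL

If T ~ Lognormal(μ,σ) then ln T ~ Normal(μ,σ), so the p-quantile of ln T is μ + z_p·σ.
ln(87) = 4.466 and ln(330) = 5.799; z_{0.5} = 0, z_{0.93} = 1.476.
σ = (5.799 − 4.466)/(1.476 − (0)) = 0.903.
μ = 4.466 − (0)·0.903 = 4.466.
E[T] = exp(μ + σ²/2) = exp(4.466 + 0.4080) = 131 ng/mL.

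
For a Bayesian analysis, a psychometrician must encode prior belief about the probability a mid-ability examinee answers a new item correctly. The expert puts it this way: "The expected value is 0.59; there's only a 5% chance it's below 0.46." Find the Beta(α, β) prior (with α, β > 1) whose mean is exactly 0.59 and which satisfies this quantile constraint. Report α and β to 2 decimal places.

α ≈ 23.27, β ≈ 16.17

With mean 0.59 fixed, write α = 0.59s, β = 0.41s where s = α+β.
Need P(θ < 0.46) = 0.05 under Beta(0.59s, 0.41s). Normal approximation: (q−m)/√(m(1−m)/s) ≈ z_{0.05} = -1.64, so s ≈ 0.59·0.41·(-1.64)²/(0.46−0.59)² = 38.7.
At s = 38.7: P(θ<0.46) ≈ 0.052. Adjusting to match 0.05 gives s ≈ 39.43.
So α = 0.59·39.43 ≈ 23.27, β = 0.41·39.43 ≈ 16.17.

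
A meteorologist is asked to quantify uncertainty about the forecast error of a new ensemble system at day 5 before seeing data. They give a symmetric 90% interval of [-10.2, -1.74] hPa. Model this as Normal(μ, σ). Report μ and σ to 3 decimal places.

μ = -5.970, σ = 2.572

A symmetric 90% interval runs μ ± z·σ with z = 1.645.
Half-width = 4.23, so σ = 4.23/1.645 = 2.572.
μ is the interval midpoint, -5.970.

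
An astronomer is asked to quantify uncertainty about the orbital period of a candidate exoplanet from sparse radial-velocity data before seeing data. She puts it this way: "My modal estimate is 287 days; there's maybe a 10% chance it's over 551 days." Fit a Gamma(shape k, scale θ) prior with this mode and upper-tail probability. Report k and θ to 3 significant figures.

k ≈ 5.5, θ ≈ 63.8

Gamma(k,θ) with k>1 has mode (k−1)θ, so θ = 287/(k−1).
Need P(X < 551) = 0.9 with θ tied to k this way. Start at k = 2, θ = 287: P(X<551) ≈ 0.572.
Too low — raise k to concentrate. Iterating converges to k ≈ 5.5.
Then θ = 287/(5.5−1) ≈ 63.8.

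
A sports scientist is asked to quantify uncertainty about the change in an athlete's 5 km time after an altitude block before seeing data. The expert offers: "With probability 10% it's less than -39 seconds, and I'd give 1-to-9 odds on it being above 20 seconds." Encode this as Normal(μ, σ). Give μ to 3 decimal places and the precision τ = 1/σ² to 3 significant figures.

μ = -9.500, τ = 0.00189

For Normal(μ,σ), the p-quantile is μ + z_p·σ. Here z_{0.1} = -1.282, z_{0.9} = 1.282.
So -39 = μ − 1.282σ and 20 = μ + 1.282σ.
Subtracting: σ = (20 − -39)/(1.282 − (-1.282)) = 23.019.
Then μ = -39 − (-1.282)·23.019 = -9.500.
Precision τ = 1/σ² = 1/23.02² = 0.00189.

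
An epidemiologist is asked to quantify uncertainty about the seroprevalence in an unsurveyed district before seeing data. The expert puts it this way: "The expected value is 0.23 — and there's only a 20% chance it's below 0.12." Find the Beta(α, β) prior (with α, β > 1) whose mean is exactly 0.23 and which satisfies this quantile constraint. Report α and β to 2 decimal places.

With mean 0.23 fixed, write α = 0.23s, β = 0.77s where s = α+β.
Need P(θ < 0.12) = 0.2 under Beta(0.23s, 0.77s). Normal approximation: (q−m)/√(m(1−m)/s) ≈ z_{0.2} = -0.842, so s ≈ 0.23·0.77·(-0.842)²/(0.12−0.23)² = 10.4.
At s = 10.4: P(θ<0.12) ≈ 0.205. Adjusting to match 0.2 gives s ≈ 10.68.
So α = 0.23·10.68 ≈ 2.46, β = 0.77·10.68 ≈ 8.22.

α ≈ 2.46, β ≈ 8.22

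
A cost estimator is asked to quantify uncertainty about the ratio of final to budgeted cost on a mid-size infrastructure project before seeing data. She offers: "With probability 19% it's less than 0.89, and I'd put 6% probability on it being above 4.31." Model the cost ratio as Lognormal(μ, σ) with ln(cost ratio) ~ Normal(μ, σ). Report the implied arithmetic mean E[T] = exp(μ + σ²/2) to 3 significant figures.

E[T] ≈ 1.94

If T ~ Lognormal(μ,σ) then ln T ~ Normal(μ,σ), so the p-quantile of ln T is μ + z_p·σ.
ln(0.89) = -0.1165 and ln(4.31) = 1.461; z_{0.19} = -0.8779, z_{0.94} = 1.555.
σ = (1.461 − -0.1165)/(1.555 − (-0.8779)) = 0.648.
μ = -0.1165 − (-0.8779)·0.648 = 0.453.
E[T] = exp(μ + σ²/2) = exp(0.453 + 0.2102) = 1.94.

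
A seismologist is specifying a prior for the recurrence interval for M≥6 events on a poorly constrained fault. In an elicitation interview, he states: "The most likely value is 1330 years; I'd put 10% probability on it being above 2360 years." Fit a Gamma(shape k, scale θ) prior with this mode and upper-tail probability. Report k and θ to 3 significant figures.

Gamma(k,θ) with k>1 has mode (k−1)θ, so θ = 1330/(k−1).
Need P(X < 2360) = 0.9 with θ tied to k this way. Start at k = 2, θ = 1330: P(X<2360) ≈ 0.530.
Too low — raise k to concentrate. Iterating converges to k ≈ 6.78.
Then θ = 1330/(6.78−1) ≈ 230.

k ≈ 6.78, θ ≈ 230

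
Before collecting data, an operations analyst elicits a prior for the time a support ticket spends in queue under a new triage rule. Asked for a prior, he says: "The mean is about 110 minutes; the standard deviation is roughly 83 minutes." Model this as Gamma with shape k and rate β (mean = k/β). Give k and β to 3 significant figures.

For Gamma(k, rate β): mean = k/β, variance = k/β², so CV = 1/√k.
CV = SD/mean = 83/110 = 0.7545, hence k = 1/CV² = 1.76.
Then β = k/mean = 1.76/110 = 0.016.

k ≈ 1.76, β ≈ 0.016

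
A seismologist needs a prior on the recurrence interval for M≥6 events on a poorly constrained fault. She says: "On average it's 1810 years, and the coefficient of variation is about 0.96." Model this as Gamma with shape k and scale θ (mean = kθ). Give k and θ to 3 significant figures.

For Gamma(k, scale θ): mean = kθ, variance = kθ², so CV = 1/√k.
CV = 0.96, hence k = 1/CV² = 1.09.
Then θ = mean/k = 1810/1.09 = 1670.

k ≈ 1.09, θ ≈ 1670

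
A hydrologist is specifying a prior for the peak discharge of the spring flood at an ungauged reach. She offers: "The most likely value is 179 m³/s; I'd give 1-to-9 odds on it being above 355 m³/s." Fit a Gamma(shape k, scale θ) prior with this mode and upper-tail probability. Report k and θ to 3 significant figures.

Gamma(k,θ) with k>1 has mode (k−1)θ, so θ = 179/(k−1).
Need P(X < 355) = 0.9 with θ tied to k this way. Start at k = 2, θ = 179: P(X<355) ≈ 0.589.
Too low — raise k to concentrate. Iterating converges to k ≈ 5.09.
Then θ = 179/(5.09−1) ≈ 43.8.

k ≈ 5.09, θ ≈ 43.8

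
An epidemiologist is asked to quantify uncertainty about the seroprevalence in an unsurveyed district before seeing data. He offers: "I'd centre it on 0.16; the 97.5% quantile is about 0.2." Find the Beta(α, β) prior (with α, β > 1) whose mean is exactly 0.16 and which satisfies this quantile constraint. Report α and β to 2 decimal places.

With mean 0.16 fixed, write α = 0.16s, β = 0.84s where s = α+β.
Need P(θ < 0.2) = 0.975 under Beta(0.16s, 0.84s). Normal approximation: (q−m)/√(m(1−m)/s) ≈ z_{0.975} = 1.96, so s ≈ 0.16·0.84·(1.96)²/(0.2−0.16)² = 322.7.
At s = 322.7: P(θ<0.2) ≈ 0.970. Adjusting to match 0.975 gives s ≈ 352.29.
So α = 0.16·352.29 ≈ 56.37, β = 0.84·352.29 ≈ 295.92.

α ≈ 56.37, β ≈ 295.92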